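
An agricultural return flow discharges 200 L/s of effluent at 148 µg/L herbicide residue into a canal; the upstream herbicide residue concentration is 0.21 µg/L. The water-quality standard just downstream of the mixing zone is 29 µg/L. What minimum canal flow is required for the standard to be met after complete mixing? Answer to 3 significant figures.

Set C_mix = 29: (Q·0.2100 + 200.0·148.0) / (Q + 200.0) = 29
→ Q = 200.0·(148.0 − 29)/(29 − 0.2100) = 826.7 L/s.

827 L/s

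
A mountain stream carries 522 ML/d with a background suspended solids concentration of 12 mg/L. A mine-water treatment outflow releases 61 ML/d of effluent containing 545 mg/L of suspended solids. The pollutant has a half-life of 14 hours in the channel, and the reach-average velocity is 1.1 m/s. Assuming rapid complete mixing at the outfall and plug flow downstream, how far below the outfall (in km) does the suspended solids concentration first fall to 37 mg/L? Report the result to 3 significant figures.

Flow-weighted average: C = (522.0·12.00 + 61.00·545.0) / 583.0 = 39510/583.0 = 67.77 mg/L.
Half-life 14 h → k = ln 2 / 14 = 0.04951 h⁻¹ = 1.188 d⁻¹.
Set 67.77·exp(−k·t) = 37 → t = ln(67.77/37)/k = 44000 s = 12.22 h.
Distance = v·t = 1.1·44000 = 48400 m = 48.40 km.

48.4 km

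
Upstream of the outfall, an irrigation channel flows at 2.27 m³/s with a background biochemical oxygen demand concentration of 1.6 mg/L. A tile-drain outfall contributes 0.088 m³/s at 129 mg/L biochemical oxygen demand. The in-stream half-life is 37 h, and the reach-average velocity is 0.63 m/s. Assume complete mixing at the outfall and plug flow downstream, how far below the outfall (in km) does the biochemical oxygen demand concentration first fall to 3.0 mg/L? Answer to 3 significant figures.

90.9 km

Conservation of mass: C = (2.270·1.600 + 0.08800·129.0) / 2.358 = 14.98/2.358 = 6.355 mg/L.
Half-life 37 h → k = ln 2 / 37 = 0.01873 h⁻¹ = 0.4496 d⁻¹.
Set 6.355·exp(−k·t) = 3.0 → t = ln(6.355/3.0)/k = 144200 s = 40.06 h.
Distance = v·t = 0.63·144200 = 90870 m = 90.87 km.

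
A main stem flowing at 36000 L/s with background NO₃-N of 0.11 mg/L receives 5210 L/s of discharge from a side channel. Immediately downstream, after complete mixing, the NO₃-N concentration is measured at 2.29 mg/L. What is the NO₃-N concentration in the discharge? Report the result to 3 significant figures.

17.4 mg/L

Mass balance: 36000·0.1100 + 5210·Cₑ = 41210·2.290
→ Cₑ = (41210·2.290 − 36000·0.1100) / 5210 = 17.35 mg/L.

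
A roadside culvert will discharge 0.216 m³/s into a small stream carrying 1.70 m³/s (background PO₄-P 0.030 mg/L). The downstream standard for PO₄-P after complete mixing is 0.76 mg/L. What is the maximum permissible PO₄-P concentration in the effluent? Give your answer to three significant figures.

6.51 mg/L

At the limit, (Qr·Cr + Qe·Cₑ)/(Qr + Qe) = 0.76:
Cₑ = (1.916·0.76 − 1.700·0.03000) / 0.2160 = 6.505 mg/L.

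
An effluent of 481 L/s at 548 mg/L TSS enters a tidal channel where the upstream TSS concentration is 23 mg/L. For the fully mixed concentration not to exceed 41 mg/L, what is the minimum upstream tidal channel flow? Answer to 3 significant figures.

13500 L/s

Set C_mix = 41: (Q·23.00 + 481.0·548.0) / (Q + 481.0) = 41
→ Q = 481.0·(548.0 − 41)/(41 − 23.00) = 13550 L/s.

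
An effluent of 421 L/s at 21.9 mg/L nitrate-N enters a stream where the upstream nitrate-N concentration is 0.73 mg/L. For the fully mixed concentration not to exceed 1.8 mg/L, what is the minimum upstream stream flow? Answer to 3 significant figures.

Set C_mix = 1.8: (Q·0.7300 + 421.0·21.90) / (Q + 421.0) = 1.8
→ Q = 421.0·(21.90 − 1.8)/(1.8 − 0.7300) = 7909 L/s.

7910 L/s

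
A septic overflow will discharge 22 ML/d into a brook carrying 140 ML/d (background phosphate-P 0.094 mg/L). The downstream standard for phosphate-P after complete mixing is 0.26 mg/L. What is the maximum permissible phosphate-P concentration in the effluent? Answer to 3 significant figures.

At the limit, (Qr·Cr + Qe·Cₑ)/(Qr + Qe) = 0.26:
Cₑ = (162.0·0.26 − 140.0·0.09400) / 22.00 = 1.316 mg/L.

1.32 mg/L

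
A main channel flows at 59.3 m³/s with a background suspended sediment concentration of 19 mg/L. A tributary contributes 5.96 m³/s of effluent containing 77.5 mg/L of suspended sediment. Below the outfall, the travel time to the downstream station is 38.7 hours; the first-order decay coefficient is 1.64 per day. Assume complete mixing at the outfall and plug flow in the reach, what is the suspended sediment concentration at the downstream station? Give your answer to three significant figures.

1.73 mg/L

After mixing, C = (59.30·19.00 + 5.960·77.50) / 65.26 = 1589/65.26 = 24.34 mg/L.
Decay over the reach: 24.34·exp(−kt) = 24.34·0.07104 = 1.729 mg/L.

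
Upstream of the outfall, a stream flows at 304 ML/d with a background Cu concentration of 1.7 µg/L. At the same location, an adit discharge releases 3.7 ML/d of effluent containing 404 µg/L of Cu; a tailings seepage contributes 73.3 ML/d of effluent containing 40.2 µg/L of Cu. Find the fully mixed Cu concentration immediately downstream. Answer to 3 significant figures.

13.0 µg/L

After mixing, C = (304.0·1.700 + 3.700·404.0 + 73.30·40.20) / 381.0 = 4958/381.0 = 13.01 µg/L.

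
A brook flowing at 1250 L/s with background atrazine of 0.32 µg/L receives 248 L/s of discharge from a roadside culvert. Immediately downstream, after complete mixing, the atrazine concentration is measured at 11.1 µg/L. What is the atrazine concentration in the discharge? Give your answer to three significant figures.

65.4 µg/L

Mass balance: 1250·0.3200 + 248.0·Cₑ = 1498·11.10
→ Cₑ = (1498·11.10 − 1250·0.3200) / 248.0 = 65.43 µg/L.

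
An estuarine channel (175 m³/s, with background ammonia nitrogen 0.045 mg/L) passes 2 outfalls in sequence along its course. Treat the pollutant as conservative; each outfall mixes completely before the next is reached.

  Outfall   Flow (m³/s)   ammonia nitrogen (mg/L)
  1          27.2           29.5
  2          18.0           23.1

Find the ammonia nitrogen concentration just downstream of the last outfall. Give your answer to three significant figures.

Below outfall 1: Q → 202.2 m³/s, C = (175.0·0.04500 + 27.20·29.50)/202.2 = 4.007 mg/L.
Below outfall 2: Q → 220.2 m³/s, C = (202.2·4.007 + 18.00·23.10)/220.2 = 5.568 mg/L.

5.57 mg/L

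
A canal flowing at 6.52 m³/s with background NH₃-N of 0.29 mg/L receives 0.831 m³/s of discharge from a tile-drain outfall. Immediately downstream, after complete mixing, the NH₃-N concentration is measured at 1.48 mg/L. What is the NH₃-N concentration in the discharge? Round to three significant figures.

10.8 mg/L

Mass balance: 6.520·0.2900 + 0.8310·Cₑ = 7.351·1.480
→ Cₑ = (7.351·1.480 − 6.520·0.2900) / 0.8310 = 10.82 mg/L.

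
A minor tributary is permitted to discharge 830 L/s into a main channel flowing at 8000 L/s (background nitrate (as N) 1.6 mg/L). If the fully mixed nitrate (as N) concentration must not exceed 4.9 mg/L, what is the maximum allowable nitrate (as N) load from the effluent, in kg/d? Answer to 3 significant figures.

Mass balance at the limit: 8000·1.600 + 830.0·Cₑ = 8830·4.9 → Cₑ = 36.71 mg/L.
830.0 L/s = 0.8300 m³/s. Load = 0.8300 m³/s × 36.71 g/m³ × 86 400 s/d = 2632 kg/d.

2630 kg/d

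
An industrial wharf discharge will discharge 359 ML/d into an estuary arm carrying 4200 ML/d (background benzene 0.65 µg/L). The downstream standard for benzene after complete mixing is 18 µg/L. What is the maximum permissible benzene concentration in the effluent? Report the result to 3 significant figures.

221 µg/L

At the limit, (Qr·Cr + Qe·Cₑ)/(Qr + Qe) = 18:
Cₑ = (4559·18 − 4200·0.6500) / 359.0 = 221.0 µg/L.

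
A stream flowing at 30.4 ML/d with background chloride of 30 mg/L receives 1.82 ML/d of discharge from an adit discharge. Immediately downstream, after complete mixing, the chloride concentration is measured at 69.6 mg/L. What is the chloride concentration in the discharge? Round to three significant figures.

731 mg/L

Mass balance: 30.40·30.00 + 1.820·Cₑ = 32.22·69.60
→ Cₑ = (32.22·69.60 − 30.40·30.00) / 1.820 = 731.1 mg/L.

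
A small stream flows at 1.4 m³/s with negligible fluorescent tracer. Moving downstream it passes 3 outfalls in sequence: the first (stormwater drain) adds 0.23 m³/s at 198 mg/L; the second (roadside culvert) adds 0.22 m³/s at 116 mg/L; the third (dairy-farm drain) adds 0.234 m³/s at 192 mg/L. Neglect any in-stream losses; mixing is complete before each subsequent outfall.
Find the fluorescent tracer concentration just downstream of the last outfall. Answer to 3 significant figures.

After outfall 1: Q = 1.400 + 0.2300 = 1.630 m³/s; C = (1.400·0 + 0.2300·198.0)/1.630 = 27.94 mg/L.
After outfall 2: Q = 1.630 + 0.2200 = 1.850 m³/s; C = (1.630·27.94 + 0.2200·116.0)/1.850 = 38.41 mg/L.
After outfall 3: Q = 1.850 + 0.2340 = 2.084 m³/s; C = (1.850·38.41 + 0.2340·192.0)/2.084 = 55.66 mg/L.

55.7 mg/L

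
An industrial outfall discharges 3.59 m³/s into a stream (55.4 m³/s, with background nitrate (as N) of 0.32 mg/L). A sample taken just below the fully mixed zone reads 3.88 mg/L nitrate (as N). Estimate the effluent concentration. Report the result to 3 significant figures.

58.8 mg/L

Mass balance: 55.40·0.3200 + 3.590·Cₑ = 58.99·3.880
→ Cₑ = (58.99·3.880 − 55.40·0.3200) / 3.590 = 58.82 mg/L.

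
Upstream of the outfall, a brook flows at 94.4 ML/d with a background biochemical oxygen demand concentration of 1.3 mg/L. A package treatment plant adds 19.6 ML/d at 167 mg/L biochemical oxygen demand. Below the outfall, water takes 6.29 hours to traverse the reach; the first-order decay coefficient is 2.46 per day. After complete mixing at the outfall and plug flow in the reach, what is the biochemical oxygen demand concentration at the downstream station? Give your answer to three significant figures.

15.6 mg/L

Flow-weighted average: C = (94.40·1.300 + 19.60·167.0) / 114.0 = 3396/114.0 = 29.79 mg/L.
Applying C = C₀e^(−kt): 29.79 × 0.5248 = 15.63 mg/L.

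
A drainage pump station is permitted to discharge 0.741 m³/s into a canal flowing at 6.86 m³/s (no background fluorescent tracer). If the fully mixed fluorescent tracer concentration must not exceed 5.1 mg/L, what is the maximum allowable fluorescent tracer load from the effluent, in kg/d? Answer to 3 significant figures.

3350 kg/d

Mass balance at the limit: 6.860·0 + 0.7410·Cₑ = 7.601·5.1 → Cₑ = 52.31 mg/L.
Load = 0.7410 m³/s × 52.31 g/m³ × 86 400 s/d = 3349 kg/d.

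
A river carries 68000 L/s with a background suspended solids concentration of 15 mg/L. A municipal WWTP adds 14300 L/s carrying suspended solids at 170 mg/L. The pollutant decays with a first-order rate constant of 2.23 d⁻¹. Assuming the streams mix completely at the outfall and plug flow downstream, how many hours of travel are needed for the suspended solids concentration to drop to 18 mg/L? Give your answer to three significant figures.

9.10 h

Mixed concentration C = ΣQC/ΣQ = (68000·15.00 + 14300·170.0) / 82300 = 3451000/82300 = 41.93 mg/L.
41.93·exp(−k·t) = 18 → t = ln(41.93/18)/k = 32770 s = 9.101 h.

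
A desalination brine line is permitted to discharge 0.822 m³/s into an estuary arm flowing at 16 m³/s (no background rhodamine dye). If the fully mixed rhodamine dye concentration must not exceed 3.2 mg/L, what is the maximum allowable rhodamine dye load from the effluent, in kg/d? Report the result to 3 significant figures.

4650 kg/d

Mass balance at the limit: 16.00·0 + 0.8220·Cₑ = 16.82·3.2 → Cₑ = 65.49 mg/L.
Load = 0.8220 m³/s × 65.49 g/m³ × 86 400 s/d = 4651 kg/d.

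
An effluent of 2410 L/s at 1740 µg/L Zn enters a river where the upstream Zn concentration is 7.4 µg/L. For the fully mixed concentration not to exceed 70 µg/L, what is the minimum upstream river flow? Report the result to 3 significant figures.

64300 L/s

Set C_mix = 70: (Q·7.400 + 2410·1740) / (Q + 2410) = 70
→ Q = 2410·(1740 − 70)/(70 − 7.400) = 64290 L/s.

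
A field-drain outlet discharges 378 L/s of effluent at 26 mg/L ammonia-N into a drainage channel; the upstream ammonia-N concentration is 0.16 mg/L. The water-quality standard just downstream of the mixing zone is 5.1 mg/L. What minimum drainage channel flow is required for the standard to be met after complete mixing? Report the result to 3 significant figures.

1600 L/s

Set C_mix = 5.1: (Q·0.1600 + 378.0·26.00) / (Q + 378.0) = 5.1
→ Q = 378.0·(26.00 − 5.1)/(5.1 − 0.1600) = 1599 L/s.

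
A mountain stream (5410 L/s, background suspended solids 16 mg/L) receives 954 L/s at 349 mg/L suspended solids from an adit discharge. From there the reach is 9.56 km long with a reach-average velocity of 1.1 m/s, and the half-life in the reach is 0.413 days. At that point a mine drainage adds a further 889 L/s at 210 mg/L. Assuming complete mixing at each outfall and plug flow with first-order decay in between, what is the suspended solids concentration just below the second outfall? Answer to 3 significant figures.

Mass balance: C = (5410·16.00 + 954.0·349.0) / 6364 = 419500/6364 = 65.92 mg/L; combined flow 6364 L/s.
Travel time t = 9.56·1000 / 1.1 = 8691 s = 2.414 h.
Half-life 0.413 d → k = ln 2 / 0.413 = 1.678 d⁻¹.
Applying C = C₀e^(−kt): 65.92 × 0.8447 = 55.68 mg/L.
At the second outfall, C = (6364·55.68 + 889.0·210.0) / (6364 + 889.0) = 74.59 mg/L.

74.6 mg/L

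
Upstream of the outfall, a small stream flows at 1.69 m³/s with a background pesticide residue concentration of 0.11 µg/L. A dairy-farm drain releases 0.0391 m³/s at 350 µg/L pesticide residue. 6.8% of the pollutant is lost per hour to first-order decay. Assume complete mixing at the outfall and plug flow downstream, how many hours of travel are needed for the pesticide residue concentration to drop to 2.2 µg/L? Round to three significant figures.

18.4 h

Conservation of mass: C = (1.690·0.1100 + 0.03910·350.0) / 1.729 = 13.87/1.729 = 8.022 µg/L.
6.8%/h lost → k = −ln(1 − 0.068) = 0.07042 h⁻¹.
8.022·exp(−k·t) = 2.2 → t = ln(8.022/2.2)/k = 66140 s = 18.37 h.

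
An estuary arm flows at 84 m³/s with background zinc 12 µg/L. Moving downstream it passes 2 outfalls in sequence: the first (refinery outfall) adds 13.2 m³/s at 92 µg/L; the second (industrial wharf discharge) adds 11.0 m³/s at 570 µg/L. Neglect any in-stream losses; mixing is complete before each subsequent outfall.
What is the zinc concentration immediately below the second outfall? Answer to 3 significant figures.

78.5 µg/L

After outfall 1: Q = 84.00 + 13.20 = 97.20 m³/s; C = (84.00·12.00 + 13.20·92.00)/97.20 = 22.86 µg/L.
After outfall 2: Q = 97.20 + 11.00 = 108.2 m³/s; C = (97.20·22.86 + 11.00·570.0)/108.2 = 78.49 µg/L.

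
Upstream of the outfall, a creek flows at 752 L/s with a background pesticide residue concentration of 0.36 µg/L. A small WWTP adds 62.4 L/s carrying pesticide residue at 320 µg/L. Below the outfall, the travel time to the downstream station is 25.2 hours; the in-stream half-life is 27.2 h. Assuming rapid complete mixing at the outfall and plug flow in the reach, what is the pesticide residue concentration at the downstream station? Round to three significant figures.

13.1 µg/L

Mass balance: C = (752.0·0.3600 + 62.40·320.0) / 814.4 = 20240/814.4 = 24.85 µg/L.
Half-life 27.2 h → k = ln 2 / 27.2 = 0.02548 h⁻¹ = 0.6116 d⁻¹.
After decay, C = 24.85 × e^(−kt) = 24.85 × 0.5261 = 13.08 µg/L.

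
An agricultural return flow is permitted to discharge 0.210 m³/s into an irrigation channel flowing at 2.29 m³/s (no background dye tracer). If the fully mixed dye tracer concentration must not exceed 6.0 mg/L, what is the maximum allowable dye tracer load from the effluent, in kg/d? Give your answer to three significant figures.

1300 kg/d

Mass balance at the limit: 2.290·0 + 0.2100·Cₑ = 2.500·6.0 → Cₑ = 71.43 mg/L.
Load = 0.2100 m³/s × 71.43 g/m³ × 86 400 s/d = 1296 kg/d.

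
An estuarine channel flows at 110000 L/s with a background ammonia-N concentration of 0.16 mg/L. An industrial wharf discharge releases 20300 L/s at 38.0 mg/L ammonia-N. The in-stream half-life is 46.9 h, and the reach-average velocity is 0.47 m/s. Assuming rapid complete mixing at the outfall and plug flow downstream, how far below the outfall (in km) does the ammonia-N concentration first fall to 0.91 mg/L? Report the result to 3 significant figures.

217 km

After mixing, C = (110000·0.1600 + 20300·38.00) / 130300 = 789000/130300 = 6.055 mg/L.
Half-life 46.9 h → k = ln 2 / 46.9 = 0.01478 h⁻¹ = 0.3547 d⁻¹.
Set 6.055·exp(−k·t) = 0.91 → t = ln(6.055/0.91)/k = 461700 s = 128.2 h.
Distance = v·t = 0.47·461700 = 217000 m = 217.0 km.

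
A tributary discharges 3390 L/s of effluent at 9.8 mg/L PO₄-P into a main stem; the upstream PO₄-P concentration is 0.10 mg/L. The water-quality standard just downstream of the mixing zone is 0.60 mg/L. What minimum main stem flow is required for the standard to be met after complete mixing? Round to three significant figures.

62400 L/s

Set C_mix = 0.60: (Q·0.1000 + 3390·9.800) / (Q + 3390) = 0.60
→ Q = 3390·(9.800 − 0.60)/(0.60 − 0.1000) = 62380 L/s.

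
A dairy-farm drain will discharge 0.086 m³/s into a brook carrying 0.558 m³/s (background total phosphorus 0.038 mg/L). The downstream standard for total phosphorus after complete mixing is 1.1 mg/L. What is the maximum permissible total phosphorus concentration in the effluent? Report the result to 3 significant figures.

At the limit, (Qr·Cr + Qe·Cₑ)/(Qr + Qe) = 1.1:
Cₑ = (0.6440·1.1 − 0.5580·0.03800) / 0.08600 = 7.991 mg/L.

7.99 mg/L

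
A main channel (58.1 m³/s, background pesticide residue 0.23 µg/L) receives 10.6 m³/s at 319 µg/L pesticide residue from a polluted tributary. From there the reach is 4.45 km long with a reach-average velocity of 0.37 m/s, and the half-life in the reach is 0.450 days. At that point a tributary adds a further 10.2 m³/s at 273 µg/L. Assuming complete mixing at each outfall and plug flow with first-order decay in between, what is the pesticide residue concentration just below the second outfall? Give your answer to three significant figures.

70.0 µg/L

After mixing, C = (58.10·0.2300 + 10.60·319.0) / 68.70 = 3395/68.70 = 49.41 µg/L; combined flow 68.70 m³/s.
Travel time t = 4.45·1000 / 0.37 = 12030 s = 3.341 h.
Half-life 0.450 d → k = ln 2 / 0.450 = 1.540 d⁻¹.
After decay, C = 49.41 × e^(−kt) = 49.41 × 0.8070 = 39.88 µg/L.
At the second outfall, C = (68.70·39.88 + 10.20·273.0) / (68.70 + 10.20) = 70.02 µg/L.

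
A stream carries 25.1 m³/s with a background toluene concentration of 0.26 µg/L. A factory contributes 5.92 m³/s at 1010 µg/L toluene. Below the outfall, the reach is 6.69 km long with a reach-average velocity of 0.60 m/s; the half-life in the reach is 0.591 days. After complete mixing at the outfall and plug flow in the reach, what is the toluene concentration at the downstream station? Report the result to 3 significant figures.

Mixed concentration C = ΣQC/ΣQ = (25.10·0.2600 + 5.920·1010) / 31.02 = 5986/31.02 = 193.0 µg/L.
Travel time t = 6.69·1000 / 0.60 = 11150 s = 3.097 h.
Half-life 0.591 d → k = ln 2 / 0.591 = 1.173 d⁻¹.
Decay over the reach: 193.0·exp(−kt) = 193.0·0.8595 = 165.9 µg/L.

166 µg/L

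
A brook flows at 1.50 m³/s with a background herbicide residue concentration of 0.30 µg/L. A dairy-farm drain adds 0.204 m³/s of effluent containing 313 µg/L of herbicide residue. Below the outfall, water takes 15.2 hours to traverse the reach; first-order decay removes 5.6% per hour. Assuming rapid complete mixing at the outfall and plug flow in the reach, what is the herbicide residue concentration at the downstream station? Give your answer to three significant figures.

15.7 µg/L

Mixed concentration C = ΣQC/ΣQ = (1.500·0.3000 + 0.2040·313.0) / 1.704 = 64.30/1.704 = 37.74 µg/L.
5.6%/h lost → k = −ln(1 − 0.056) = 0.05763 h⁻¹.
First-order decay: C = 37.74·exp(−k·t) = 37.74·0.4165 = 15.72 µg/L.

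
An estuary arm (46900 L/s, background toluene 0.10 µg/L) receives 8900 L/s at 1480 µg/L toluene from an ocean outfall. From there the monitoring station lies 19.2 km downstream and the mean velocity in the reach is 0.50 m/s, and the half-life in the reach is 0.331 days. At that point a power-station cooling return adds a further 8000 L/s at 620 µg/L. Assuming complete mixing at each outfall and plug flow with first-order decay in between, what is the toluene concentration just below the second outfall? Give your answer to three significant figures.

159 µg/L

Conservation of mass: C = (46900·0.1000 + 8900·1480) / 55800 = 13180000/55800 = 236.1 µg/L; combined flow 55800 L/s.
Travel time t = 19.2·1000 / 0.50 = 38400 s = 10.67 h.
Half-life 0.331 d → k = ln 2 / 0.331 = 2.094 d⁻¹.
First-order decay: C = 236.1·exp(−k·t) = 236.1·0.3943 = 93.10 µg/L.
At the second outfall, C = (55800·93.10 + 8000·620.0) / (55800 + 8000) = 159.2 µg/L.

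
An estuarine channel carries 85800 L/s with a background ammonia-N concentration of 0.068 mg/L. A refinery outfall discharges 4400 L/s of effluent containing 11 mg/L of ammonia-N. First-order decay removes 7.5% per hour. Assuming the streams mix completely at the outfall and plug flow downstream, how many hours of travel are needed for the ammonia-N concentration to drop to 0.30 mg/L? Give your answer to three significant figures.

Mass balance: C = (85800·0.06800 + 4400·11.00) / 90200 = 54230/90200 = 0.6013 mg/L.
7.5%/h lost → k = −ln(1 − 0.075) = 0.07796 h⁻¹.
0.6013·exp(−k·t) = 0.30 → t = ln(0.6013/0.30)/k = 32100 s = 8.918 h.

8.92 h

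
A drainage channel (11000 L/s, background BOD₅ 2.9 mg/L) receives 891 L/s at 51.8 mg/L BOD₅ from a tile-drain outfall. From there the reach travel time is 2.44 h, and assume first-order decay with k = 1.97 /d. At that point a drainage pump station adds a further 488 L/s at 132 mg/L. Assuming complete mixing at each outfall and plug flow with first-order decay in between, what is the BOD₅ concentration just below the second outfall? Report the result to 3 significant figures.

Conservation of mass: C = (11000·2.900 + 891.0·51.80) / 11890 = 78050/11890 = 6.564 mg/L; combined flow 11890 L/s.
Decay over the reach: 6.564·exp(−kt) = 6.564·0.8185 = 5.373 mg/L.
Second outfall: C = (11890·5.373 + 488.0·132.0)/12380 = 10.36 mg/L.

10.4 mg/L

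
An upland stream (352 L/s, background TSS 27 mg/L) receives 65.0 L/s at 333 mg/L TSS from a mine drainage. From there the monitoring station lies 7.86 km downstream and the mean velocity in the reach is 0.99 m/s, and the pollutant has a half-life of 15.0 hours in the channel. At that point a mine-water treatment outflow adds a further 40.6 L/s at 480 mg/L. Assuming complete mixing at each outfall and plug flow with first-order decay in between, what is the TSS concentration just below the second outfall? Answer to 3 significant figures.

After mixing, C = (352.0·27.00 + 65.00·333.0) / 417.0 = 31150/417.0 = 74.70 mg/L; combined flow 417.0 L/s.
Travel time t = 7.86·1000 / 0.99 = 7939 s = 2.205 h.
Half-life 15.0 h → k = ln 2 / 15.0 = 0.04621 h⁻¹ = 1.109 d⁻¹.
Decay over the reach: 74.70·exp(−kt) = 74.70·0.9031 = 67.46 mg/L.
At the second outfall, C = (417.0·67.46 + 40.60·480.0) / (417.0 + 40.60) = 104.1 mg/L.

104 mg/L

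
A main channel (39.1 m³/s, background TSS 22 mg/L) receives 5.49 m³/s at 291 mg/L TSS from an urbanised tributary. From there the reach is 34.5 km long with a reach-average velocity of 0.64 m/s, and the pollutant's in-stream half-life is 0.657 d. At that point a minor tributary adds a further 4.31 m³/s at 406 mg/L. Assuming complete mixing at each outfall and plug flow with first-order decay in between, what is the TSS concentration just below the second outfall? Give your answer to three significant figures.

After mixing, C = (39.10·22.00 + 5.490·291.0) / 44.59 = 2458/44.59 = 55.12 mg/L; combined flow 44.59 m³/s.
Travel time t = 34.5·1000 / 0.64 = 53910 s = 14.97 h.
Half-life 0.657 d → k = ln 2 / 0.657 = 1.055 d⁻¹.
After decay, C = 55.12 × e^(−kt) = 55.12 × 0.5178 = 28.54 mg/L.
Second outfall: C = (44.59·28.54 + 4.310·406.0)/48.90 = 61.81 mg/L.

61.8 mg/L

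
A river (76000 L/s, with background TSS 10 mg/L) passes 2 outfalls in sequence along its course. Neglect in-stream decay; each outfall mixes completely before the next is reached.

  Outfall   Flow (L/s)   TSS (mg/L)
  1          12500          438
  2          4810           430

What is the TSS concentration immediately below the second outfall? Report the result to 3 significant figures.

Below outfall 1: Q → 88500 L/s, C = (76000·10.00 + 12500·438.0)/88500 = 70.45 mg/L.
Below outfall 2: Q → 93310 L/s, C = (88500·70.45 + 4810·430.0)/93310 = 88.99 mg/L.

89.0 mg/L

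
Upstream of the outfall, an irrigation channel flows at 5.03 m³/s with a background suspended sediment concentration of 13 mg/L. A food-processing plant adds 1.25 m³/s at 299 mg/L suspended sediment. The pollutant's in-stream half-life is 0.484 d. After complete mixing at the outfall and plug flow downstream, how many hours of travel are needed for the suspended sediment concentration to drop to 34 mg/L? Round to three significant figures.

12.1 h

Mixed concentration C = ΣQC/ΣQ = (5.030·13.00 + 1.250·299.0) / 6.280 = 439.1/6.280 = 69.93 mg/L.
Half-life 0.484 d → k = ln 2 / 0.484 = 1.432 d⁻¹.
69.93·exp(−k·t) = 34 → t = ln(69.93/34)/k = 43500 s = 12.08 h.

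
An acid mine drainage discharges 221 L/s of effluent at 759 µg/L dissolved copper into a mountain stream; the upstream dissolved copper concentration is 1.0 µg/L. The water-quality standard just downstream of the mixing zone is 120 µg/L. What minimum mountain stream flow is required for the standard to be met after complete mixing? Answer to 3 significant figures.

Set C_mix = 120: (Q·1.000 + 221.0·759.0) / (Q + 221.0) = 120
→ Q = 221.0·(759.0 − 120)/(120 − 1.000) = 1187 L/s.

1190 L/s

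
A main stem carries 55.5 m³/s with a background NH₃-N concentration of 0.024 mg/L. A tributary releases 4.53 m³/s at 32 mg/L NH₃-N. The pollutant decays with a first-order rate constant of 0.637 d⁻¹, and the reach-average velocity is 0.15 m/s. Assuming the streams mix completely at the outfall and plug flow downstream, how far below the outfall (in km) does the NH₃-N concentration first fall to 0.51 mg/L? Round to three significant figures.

31.8 km

Mass balance: C = (55.50·0.02400 + 4.530·32.00) / 60.03 = 146.3/60.03 = 2.437 mg/L.
Set 2.437·exp(−k·t) = 0.51 → t = ln(2.437/0.51)/k = 212100 s = 58.93 h.
Distance = v·t = 0.15·212100 = 31820 m = 31.82 km.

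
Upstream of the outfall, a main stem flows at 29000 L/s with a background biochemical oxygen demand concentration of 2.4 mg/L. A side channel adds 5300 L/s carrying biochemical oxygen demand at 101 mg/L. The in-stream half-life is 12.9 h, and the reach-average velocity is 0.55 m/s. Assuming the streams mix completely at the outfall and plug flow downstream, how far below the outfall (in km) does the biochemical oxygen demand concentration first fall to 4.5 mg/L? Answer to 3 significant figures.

50.3 km

Mass balance: C = (29000·2.400 + 5300·101.0) / 34300 = 604900/34300 = 17.64 mg/L.
Half-life 12.9 h → k = ln 2 / 12.9 = 0.05373 h⁻¹ = 1.290 d⁻¹.
Set 17.64·exp(−k·t) = 4.5 → t = ln(17.64/4.5)/k = 91510 s = 25.42 h.
Distance = v·t = 0.55·91510 = 50330 m = 50.33 km.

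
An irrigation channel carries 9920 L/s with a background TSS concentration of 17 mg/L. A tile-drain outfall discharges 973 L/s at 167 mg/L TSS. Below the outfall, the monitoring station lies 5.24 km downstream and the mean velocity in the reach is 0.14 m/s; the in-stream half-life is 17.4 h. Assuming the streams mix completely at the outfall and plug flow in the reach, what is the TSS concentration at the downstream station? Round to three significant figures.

20.1 mg/L

Flow-weighted average: C = (9920·17.00 + 973.0·167.0) / 10890 = 331100/10890 = 30.40 mg/L.
Travel time t = 5.24·1000 / 0.14 = 37430 s = 10.40 h.
Half-life 17.4 h → k = ln 2 / 17.4 = 0.03984 h⁻¹ = 0.9561 d⁻¹.
After decay, C = 30.40 × e^(−kt) = 30.40 × 0.6609 = 20.09 mg/L.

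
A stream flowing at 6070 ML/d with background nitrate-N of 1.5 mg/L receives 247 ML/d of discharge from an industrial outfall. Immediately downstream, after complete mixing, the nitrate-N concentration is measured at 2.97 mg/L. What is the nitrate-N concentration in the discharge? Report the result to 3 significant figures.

39.1 mg/L

Mass balance: 6070·1.500 + 247.0·Cₑ = 6317·2.970
→ Cₑ = (6317·2.970 − 6070·1.500) / 247.0 = 39.10 mg/L.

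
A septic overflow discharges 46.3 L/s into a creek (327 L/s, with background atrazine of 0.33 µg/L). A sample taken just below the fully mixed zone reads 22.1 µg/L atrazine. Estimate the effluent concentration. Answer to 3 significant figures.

176 µg/L

Mass balance: 327.0·0.3300 + 46.30·Cₑ = 373.3·22.10
→ Cₑ = (373.3·22.10 − 327.0·0.3300) / 46.30 = 175.9 µg/L.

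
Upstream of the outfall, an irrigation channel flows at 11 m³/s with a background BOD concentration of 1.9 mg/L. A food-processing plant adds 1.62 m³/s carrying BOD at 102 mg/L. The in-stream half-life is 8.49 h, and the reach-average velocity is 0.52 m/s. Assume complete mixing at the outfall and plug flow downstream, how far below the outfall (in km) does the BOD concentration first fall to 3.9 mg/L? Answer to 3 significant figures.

Mass balance: C = (11.00·1.900 + 1.620·102.0) / 12.62 = 186.1/12.62 = 14.75 mg/L.
Half-life 8.49 h → k = ln 2 / 8.49 = 0.08164 h⁻¹ = 1.959 d⁻¹.
Set 14.75·exp(−k·t) = 3.9 → t = ln(14.75/3.9)/k = 58660 s = 16.29 h.
Distance = v·t = 0.52·58660 = 30500 m = 30.50 km.

30.5 km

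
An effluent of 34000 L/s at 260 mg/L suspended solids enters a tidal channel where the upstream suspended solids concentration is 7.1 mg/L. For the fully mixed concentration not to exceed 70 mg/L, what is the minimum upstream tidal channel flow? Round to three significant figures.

103000 L/s

Set C_mix = 70: (Q·7.100 + 34000·260.0) / (Q + 34000) = 70
→ Q = 34000·(260.0 − 70)/(70 − 7.100) = 102700 L/s.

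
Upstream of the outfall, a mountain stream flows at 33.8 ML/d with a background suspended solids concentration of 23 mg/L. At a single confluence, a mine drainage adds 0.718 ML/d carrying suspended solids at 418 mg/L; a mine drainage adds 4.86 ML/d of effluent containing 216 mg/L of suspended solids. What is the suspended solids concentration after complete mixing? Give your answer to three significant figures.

54.0 mg/L

Conservation of mass: C = (33.80·23.00 + 0.7180·418.0 + 4.860·216.0) / 39.38 = 2127/39.38 = 54.02 mg/L.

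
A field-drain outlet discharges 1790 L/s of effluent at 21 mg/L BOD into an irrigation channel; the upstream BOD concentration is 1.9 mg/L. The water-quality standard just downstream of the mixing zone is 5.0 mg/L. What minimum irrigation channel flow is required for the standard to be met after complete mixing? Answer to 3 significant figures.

Set C_mix = 5.0: (Q·1.900 + 1790·21.00) / (Q + 1790) = 5.0
→ Q = 1790·(21.00 − 5.0)/(5.0 − 1.900) = 9239 L/s.

9240 L/s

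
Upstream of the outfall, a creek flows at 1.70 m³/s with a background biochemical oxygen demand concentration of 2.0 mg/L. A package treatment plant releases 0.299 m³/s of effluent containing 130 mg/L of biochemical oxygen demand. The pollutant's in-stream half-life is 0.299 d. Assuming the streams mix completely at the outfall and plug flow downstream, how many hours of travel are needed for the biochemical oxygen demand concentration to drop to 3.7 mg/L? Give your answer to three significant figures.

Conservation of mass: C = (1.700·2.000 + 0.2990·130.0) / 1.999 = 42.27/1.999 = 21.15 mg/L.
Half-life 0.299 d → k = ln 2 / 0.299 = 2.318 d⁻¹.
21.15·exp(−k·t) = 3.7 → t = ln(21.15/3.7)/k = 64970 s = 18.05 h.

18.0 h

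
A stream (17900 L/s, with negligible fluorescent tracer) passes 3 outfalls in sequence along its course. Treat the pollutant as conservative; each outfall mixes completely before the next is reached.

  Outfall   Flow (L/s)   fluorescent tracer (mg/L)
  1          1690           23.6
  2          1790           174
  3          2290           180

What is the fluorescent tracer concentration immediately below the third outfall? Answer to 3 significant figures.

Below outfall 1: Q → 19590 L/s, C = (17900·0 + 1690·23.60)/19590 = 2.036 mg/L.
Below outfall 2: Q → 21380 L/s, C = (19590·2.036 + 1790·174.0)/21380 = 16.43 mg/L.
Below outfall 3: Q → 23670 L/s, C = (21380·16.43 + 2290·180.0)/23670 = 32.26 mg/L.

32.3 mg/L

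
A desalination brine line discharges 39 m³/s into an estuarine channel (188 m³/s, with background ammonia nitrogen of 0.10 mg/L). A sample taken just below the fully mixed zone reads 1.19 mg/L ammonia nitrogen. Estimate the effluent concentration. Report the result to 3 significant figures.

6.44 mg/L

Mass balance: 188.0·0.1000 + 39.00·Cₑ = 227.0·1.190
→ Cₑ = (227.0·1.190 − 188.0·0.1000) / 39.00 = 6.444 mg/L.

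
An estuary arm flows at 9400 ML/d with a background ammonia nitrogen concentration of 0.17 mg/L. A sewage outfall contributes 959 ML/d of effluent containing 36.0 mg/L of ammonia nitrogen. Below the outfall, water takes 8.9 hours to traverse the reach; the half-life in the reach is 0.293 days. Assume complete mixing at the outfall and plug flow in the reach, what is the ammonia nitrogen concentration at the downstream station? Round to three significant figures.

Mixed concentration C = ΣQC/ΣQ = (9400·0.1700 + 959.0·36.00) / 10360 = 36120/10360 = 3.487 mg/L.
Half-life 0.293 d → k = ln 2 / 0.293 = 2.366 d⁻¹.
Applying C = C₀e^(−kt): 3.487 × 0.4159 = 1.450 mg/L.

1.45 mg/L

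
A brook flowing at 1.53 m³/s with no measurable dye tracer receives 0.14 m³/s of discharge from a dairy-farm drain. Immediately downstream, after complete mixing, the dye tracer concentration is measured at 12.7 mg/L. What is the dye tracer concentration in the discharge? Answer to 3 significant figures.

151 mg/L

Mass balance: 1.530·0 + 0.1400·Cₑ = 1.670·12.70
→ Cₑ = (1.670·12.70 − 1.530·0) / 0.1400 = 151.5 mg/L.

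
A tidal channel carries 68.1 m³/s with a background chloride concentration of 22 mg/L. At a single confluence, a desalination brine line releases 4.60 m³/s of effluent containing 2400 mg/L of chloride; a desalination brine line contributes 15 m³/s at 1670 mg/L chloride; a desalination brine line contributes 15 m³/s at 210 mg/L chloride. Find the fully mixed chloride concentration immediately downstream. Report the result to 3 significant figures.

397 mg/L

After mixing, C = (68.10·22.00 + 4.600·2400 + 15.00·1670 + 15.00·210.0) / 102.7 = 40740/102.7 = 396.7 mg/L.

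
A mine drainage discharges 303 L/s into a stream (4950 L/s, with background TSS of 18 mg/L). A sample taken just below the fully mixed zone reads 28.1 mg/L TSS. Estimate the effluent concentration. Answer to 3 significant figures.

Mass balance: 4950·18.00 + 303.0·Cₑ = 5253·28.10
→ Cₑ = (5253·28.10 − 4950·18.00) / 303.0 = 193.1 mg/L.

193 mg/L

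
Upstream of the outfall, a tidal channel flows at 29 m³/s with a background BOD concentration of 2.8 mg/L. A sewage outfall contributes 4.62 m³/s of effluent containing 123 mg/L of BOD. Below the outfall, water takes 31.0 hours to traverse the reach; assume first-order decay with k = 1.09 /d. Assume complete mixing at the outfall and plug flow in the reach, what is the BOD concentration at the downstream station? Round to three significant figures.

Flow-weighted average: C = (29.00·2.800 + 4.620·123.0) / 33.62 = 649.5/33.62 = 19.32 mg/L.
Decay over the reach: 19.32·exp(−kt) = 19.32·0.2447 = 4.726 mg/L.

4.73 mg/L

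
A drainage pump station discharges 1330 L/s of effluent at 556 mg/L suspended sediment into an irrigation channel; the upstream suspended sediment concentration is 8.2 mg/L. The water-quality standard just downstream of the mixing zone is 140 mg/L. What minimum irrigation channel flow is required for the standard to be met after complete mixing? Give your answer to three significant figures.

4200 L/s

Set C_mix = 140: (Q·8.200 + 1330·556.0) / (Q + 1330) = 140
→ Q = 1330·(556.0 − 140)/(140 − 8.200) = 4198 L/s.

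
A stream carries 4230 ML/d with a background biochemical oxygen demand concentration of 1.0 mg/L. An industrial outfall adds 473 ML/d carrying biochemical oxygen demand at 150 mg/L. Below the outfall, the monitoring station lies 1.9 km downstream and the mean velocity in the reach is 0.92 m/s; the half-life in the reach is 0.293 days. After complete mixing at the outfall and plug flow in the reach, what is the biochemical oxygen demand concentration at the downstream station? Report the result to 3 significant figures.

After mixing, C = (4230·1.000 + 473.0·150.0) / 4703 = 75180/4703 = 15.99 mg/L.
Travel time t = 1.9·1000 / 0.92 = 2065 s = 0.5737 h.
Half-life 0.293 d → k = ln 2 / 0.293 = 2.366 d⁻¹.
First-order decay: C = 15.99·exp(−k·t) = 15.99·0.9450 = 15.11 mg/L.

15.1 mg/L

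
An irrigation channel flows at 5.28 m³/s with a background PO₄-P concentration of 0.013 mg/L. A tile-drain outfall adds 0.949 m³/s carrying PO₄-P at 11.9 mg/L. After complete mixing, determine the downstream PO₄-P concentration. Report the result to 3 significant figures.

Flow-weighted average: C = (5.280·0.01300 + 0.9490·11.90) / 6.229 = 11.36/6.229 = 1.824 mg/L.

1.82 mg/L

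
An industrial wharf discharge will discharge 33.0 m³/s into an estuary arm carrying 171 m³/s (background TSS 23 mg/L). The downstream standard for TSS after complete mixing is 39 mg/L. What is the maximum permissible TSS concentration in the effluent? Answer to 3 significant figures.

122 mg/L

At the limit, (Qr·Cr + Qe·Cₑ)/(Qr + Qe) = 39:
Cₑ = (204.0·39 − 171.0·23.00) / 33.00 = 121.9 mg/L.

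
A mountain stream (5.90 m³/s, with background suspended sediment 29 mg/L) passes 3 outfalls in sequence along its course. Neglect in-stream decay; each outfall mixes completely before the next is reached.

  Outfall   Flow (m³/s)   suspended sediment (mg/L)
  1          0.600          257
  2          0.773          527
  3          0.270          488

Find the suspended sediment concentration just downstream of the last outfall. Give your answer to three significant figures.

115 mg/L

Below outfall 1: Q → 6.500 m³/s, C = (5.900·29.00 + 0.6000·257.0)/6.500 = 50.05 mg/L.
Below outfall 2: Q → 7.273 m³/s, C = (6.500·50.05 + 0.7730·527.0)/7.273 = 100.7 mg/L.
Below outfall 3: Q → 7.543 m³/s, C = (7.273·100.7 + 0.2700·488.0)/7.543 = 114.6 mg/L.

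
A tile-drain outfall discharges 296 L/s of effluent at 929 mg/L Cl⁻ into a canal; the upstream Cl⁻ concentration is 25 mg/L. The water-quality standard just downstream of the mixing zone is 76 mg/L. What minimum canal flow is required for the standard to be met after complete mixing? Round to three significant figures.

Set C_mix = 76: (Q·25.00 + 296.0·929.0) / (Q + 296.0) = 76
→ Q = 296.0·(929.0 − 76)/(76 − 25.00) = 4951 L/s.

4950 L/s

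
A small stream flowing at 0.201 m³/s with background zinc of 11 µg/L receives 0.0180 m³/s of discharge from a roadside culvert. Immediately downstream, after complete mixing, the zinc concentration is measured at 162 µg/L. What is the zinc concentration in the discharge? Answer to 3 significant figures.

1850 µg/L

Mass balance: 0.2010·11.00 + 0.01800·Cₑ = 0.2190·162.0
→ Cₑ = (0.2190·162.0 − 0.2010·11.00) / 0.01800 = 1848 µg/L.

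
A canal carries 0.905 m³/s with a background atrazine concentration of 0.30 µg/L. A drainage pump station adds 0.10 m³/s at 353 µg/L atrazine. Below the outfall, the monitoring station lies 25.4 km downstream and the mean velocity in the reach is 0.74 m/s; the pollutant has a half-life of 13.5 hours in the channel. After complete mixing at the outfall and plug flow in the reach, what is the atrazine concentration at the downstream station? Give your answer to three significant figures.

Conservation of mass: C = (0.9050·0.3000 + 0.1000·353.0) / 1.005 = 35.57/1.005 = 35.39 µg/L.
Travel time t = 25.4·1000 / 0.74 = 34320 s = 9.535 h.
Half-life 13.5 h → k = ln 2 / 13.5 = 0.05134 h⁻¹ = 1.232 d⁻¹.
First-order decay: C = 35.39·exp(−k·t) = 35.39·0.6129 = 21.69 µg/L.

21.7 µg/L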